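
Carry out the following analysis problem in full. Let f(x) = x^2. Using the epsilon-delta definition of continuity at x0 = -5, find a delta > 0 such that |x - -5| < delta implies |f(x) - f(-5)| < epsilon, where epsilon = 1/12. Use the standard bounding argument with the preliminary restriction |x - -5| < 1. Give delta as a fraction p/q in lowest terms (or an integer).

Factor: |x^2 - (-5)^2| = |x - -5| * |x + -5|.
Impose |x - -5| < 1 first. Then |x + -5| = |(x - -5) + 2*(-5)| <= |x - -5| + 2*|-5| < 1 + 10 = 11.
So |x^2 - (-5)^2| < delta * 11.
We need delta * 11 <= 1/12, i.e. delta <= 1/12/11 = 1/132.
Since 1/132 < 1, this is tighter than 1; take delta = 1/132.
So delta = 1/132 works.

1/132


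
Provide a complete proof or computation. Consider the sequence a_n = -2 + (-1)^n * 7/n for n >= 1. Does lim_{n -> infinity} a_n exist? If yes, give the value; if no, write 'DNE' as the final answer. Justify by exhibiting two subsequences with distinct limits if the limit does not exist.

Examine the behaviour of a_n along subsequences.
Even-n subsequence a_{2k} = -2 + 7/(2k) -> -2. Odd-n subsequence a_{2k+1} = -2 - 7/(2k+1) -> -2. Both tend to -2, which suggests the limit is -2; verify directly.
|a_n - (-2)| = |(-1)^n * 7/n| = 7/n for every n >= 1.
Given epsilon > 0, choose a positive integer N > 7/epsilon. Then for all n >= N, |a_n - (-2)| = 7/n <= 7/N < epsilon.
So by the definition of the limit, lim a_n exists and equals -2.

-2


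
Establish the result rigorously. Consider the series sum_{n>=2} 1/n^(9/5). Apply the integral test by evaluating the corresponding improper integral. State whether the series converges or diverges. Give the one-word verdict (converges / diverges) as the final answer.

Let f(x) = x^(-9/5). Then f is positive, continuous, and decreasing on [2, infinity), so the integral test applies.
Compute the improper integral int_{2}^infinity f(x) dx:
  antiderivative F(x) = -5/(4*x^(4/5)).
  As x -> infinity, F(x) -> 0 (since p = 9/5 > 1).
  So int = F(infinity) - F(2) = 0 - (-5*2^(1/5)/8) = 5*2^(1/5)/8.
  Finite, so by the integral test, the series converges.

converges


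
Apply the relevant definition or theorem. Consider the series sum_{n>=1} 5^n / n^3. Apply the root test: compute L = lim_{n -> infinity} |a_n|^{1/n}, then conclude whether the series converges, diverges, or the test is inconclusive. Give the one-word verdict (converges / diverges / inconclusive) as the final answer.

Let a_n denote the general term. Form |a_n|^(1/n) and simplify:
|a_n|^(1/n) = 5/n^(3/n)
Take the limit as n -> infinity: L = 5.
Since L = 5 > 1, the root test implies divergence.

diverges


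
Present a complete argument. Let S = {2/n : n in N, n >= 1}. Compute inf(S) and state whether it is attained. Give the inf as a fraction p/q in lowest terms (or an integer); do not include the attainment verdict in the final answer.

Analysis:
- Values: 2, 1, 2/3, 1/2, ... strictly decreasing.
- The maximum is 2 (n=1); sup = 2 (attained).
- The set is bounded below by 0; 2/n -> 0 so 0 is the greatest lower bound.
- 0 is not in the set, so inf = 0 is not attained.
Conclusion: inf(S) = 0, not attained in S.

0


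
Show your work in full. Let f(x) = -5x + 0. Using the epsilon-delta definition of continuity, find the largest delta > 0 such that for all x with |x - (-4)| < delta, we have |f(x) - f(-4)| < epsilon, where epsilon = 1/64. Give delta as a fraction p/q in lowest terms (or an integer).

We compute f(-4) = -5*(-4) + 0 = 20.
|f(x) - f(-4)| = |-5x + 0 - (20)| = |-5(x - (-4))| = 5|x - (-4)|.
We need 5|x - (-4)| < 1/64, i.e. |x - (-4)| < 1/64 / 5 = 1/320.
So any delta <= 1/320 works. Conversely, if delta > 1/320, then x = -4 + 1/320 satisfies |x - (-4)| = 1/320 < delta but |f(x) - f(-4)| = 5 * 1/320 = 1/64, which is not < 1/64; so no larger delta works.
Hence the largest such delta is 1/320.

1/320


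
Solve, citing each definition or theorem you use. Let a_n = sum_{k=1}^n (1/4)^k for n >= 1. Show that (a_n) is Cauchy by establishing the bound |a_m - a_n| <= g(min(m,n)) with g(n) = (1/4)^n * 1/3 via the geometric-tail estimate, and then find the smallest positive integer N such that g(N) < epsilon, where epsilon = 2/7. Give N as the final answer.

For m > n >= 1: |a_m - a_n| = sum_{k=n+1}^m (1/4)^k < sum_{k=n+1}^infinity (1/4)^k = (1/4)^(n+1) / (1 - 1/4) = (1/4)^n * (1/4) * (4/3) = (1/4)^n * 1/3.
So g(n) = (1/4)^n / 3. Since g(n) -> 0, (a_n) is Cauchy.
Now solve g(N) < 2/7: (1/4)^N / 3 < 2/7 <=> 4^N > 1 / (3 * 2/7) = 7/6.
Check powers of 4: 4^0 = 1 <= 7/6, 4^1 = 4 > 7/6.
So the smallest such N is 1. Check: g(1) = 1/(3 * 4) = 1/12 < 2/7.

1


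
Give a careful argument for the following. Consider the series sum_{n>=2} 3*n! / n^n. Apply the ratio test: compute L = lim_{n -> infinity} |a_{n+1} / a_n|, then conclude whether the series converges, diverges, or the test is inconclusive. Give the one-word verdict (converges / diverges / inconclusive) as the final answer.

Let a_n denote the general term. Form the ratio a_{n+1}/a_n and simplify:
a_{n+1}/a_n = (n/(n + 1))^n
Take the limit as n -> infinity: L = exp(-1).
Since L = exp(-1) < 1, the ratio test implies the series converges.

converges


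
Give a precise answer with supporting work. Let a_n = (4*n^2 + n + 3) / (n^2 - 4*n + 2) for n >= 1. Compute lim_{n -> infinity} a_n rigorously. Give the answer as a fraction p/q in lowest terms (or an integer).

Divide numerator and denominator by n^2, the highest power:
numerator / n^2 = 4 + 1/n + 3/n^2
denominator / n^2 = 1 - 4/n + 2/n^2
As n -> infinity, all terms of the form c/n^k (k >= 1) tend to 0.
So numerator / n^2 -> 4 and denominator / n^2 -> 1.
Therefore lim a_n = 4.

4


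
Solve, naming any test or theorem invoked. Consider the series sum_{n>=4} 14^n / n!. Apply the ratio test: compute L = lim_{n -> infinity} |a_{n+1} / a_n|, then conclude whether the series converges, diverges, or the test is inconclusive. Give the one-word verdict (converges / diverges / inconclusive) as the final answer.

Let a_n denote the general term. Form the ratio a_{n+1}/a_n and simplify:
a_{n+1}/a_n = 14/(n + 1)
Take the limit as n -> infinity: L = 0.
Since L = 0 < 1, the ratio test implies the series converges.

converges


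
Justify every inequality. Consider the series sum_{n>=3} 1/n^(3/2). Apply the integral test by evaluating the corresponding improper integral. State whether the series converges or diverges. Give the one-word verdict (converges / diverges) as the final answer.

Let f(x) = x^(-3/2). Then f is positive, continuous, and decreasing on [3, infinity), so the integral test applies.
Compute the improper integral int_{3}^infinity f(x) dx:
  antiderivative F(x) = -2/sqrt(x).
  As x -> infinity, F(x) -> 0 (since p = 3/2 > 1).
  So int = F(infinity) - F(3) = 0 - (-2*sqrt(3)/3) = 2*sqrt(3)/3.
  Finite, so by the integral test, the series converges.

converges


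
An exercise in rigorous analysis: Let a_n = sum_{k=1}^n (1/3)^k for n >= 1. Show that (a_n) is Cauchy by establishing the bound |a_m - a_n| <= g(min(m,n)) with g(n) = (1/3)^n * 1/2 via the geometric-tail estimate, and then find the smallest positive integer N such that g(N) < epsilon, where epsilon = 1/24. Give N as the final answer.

For m > n >= 1: |a_m - a_n| = sum_{k=n+1}^m (1/3)^k < sum_{k=n+1}^infinity (1/3)^k = (1/3)^(n+1) / (1 - 1/3) = (1/3)^n * (1/3) * (3/2) = (1/3)^n * 1/2.
So g(n) = (1/3)^n / 2. Since g(n) -> 0, (a_n) is Cauchy.
Now solve g(N) < 1/24: (1/3)^N / 2 < 1/24 <=> 3^N > 1 / (2 * 1/24) = 12.
Check powers of 3: 3^2 = 9 <= 12, 3^3 = 27 > 12.
So the smallest such N is 3. Check: g(3) = 1/(2 * 27) = 1/54 < 1/24.

3


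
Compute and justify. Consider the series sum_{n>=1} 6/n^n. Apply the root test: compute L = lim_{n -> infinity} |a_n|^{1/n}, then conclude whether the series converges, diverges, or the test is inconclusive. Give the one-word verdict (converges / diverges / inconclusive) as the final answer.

Let a_n denote the general term. Form |a_n|^(1/n) and simplify:
|a_n|^(1/n) = 6^(1/n)/n
Take the limit as n -> infinity: L = 0.
Since L = 0 < 1, the root test implies convergence.

converges


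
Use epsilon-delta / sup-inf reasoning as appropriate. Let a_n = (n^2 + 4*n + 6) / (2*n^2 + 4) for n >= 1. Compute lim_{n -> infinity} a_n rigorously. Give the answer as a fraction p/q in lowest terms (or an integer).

Divide numerator and denominator by n^2, the highest power:
numerator / n^2 = 1 + 4/n + 6/n^2
denominator / n^2 = 2 + 4/n^2
As n -> infinity, all terms of the form c/n^k (k >= 1) tend to 0.
So numerator / n^2 -> 1 and denominator / n^2 -> 2.
Therefore lim a_n = 1/2.

1/2


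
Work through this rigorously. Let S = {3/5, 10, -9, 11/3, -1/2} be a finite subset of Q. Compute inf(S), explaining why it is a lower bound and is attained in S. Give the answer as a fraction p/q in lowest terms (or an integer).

S is finite, so inf(S) = min(S).
Sorted increasing:
-9, -1/2, 3/5, 11/3, 10
The extremum is -9.
For every x in S, x >= -9. And -9 is in S, so it is attained.
Therefore inf(S) = -9.

-9


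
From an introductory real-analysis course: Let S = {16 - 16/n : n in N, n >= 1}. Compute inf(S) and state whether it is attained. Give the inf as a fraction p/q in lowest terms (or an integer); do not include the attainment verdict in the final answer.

Analysis:
- Values: 0, 8, 32/3, 12, ... strictly increasing.
- Minimum is 0 (n=1); inf = 0 (attained).
- 16 - 16/n -> 16 from below; sup = 16, not attained.
Conclusion: inf(S) = 0, attained in S.

0


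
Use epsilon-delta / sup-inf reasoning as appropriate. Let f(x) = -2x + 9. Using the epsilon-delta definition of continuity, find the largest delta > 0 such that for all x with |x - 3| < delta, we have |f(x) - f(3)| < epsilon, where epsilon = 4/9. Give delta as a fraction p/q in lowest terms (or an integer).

We compute f(3) = -2*(3) + 9 = 3.
|f(x) - f(3)| = |-2x + 9 - (3)| = |-2(x - 3)| = 2|x - 3|.
We need 2|x - 3| < 4/9, i.e. |x - 3| < 4/9 / 2 = 2/9.
So any delta <= 2/9 works. Conversely, if delta > 2/9, then x = 3 + 2/9 satisfies |x - 3| = 2/9 < delta but |f(x) - f(3)| = 2 * 2/9 = 4/9, which is not < 4/9; so no larger delta works.
Hence the largest such delta is 2/9.

2/9


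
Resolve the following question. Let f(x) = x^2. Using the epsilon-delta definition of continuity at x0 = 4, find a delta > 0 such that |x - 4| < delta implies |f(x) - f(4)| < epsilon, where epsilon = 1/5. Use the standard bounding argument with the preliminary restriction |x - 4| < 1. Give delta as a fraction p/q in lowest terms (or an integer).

Factor: |x^2 - (4)^2| = |x - 4| * |x + 4|.
Impose |x - 4| < 1 first. Then |x + 4| = |(x - 4) + 2*(4)| <= |x - 4| + 2*|4| < 1 + 8 = 9.
So |x^2 - (4)^2| < delta * 9.
We need delta * 9 <= 1/5, i.e. delta <= 1/5/9 = 1/45.
Since 1/45 < 1, this is tighter than 1; take delta = 1/45.
So delta = 1/45 works.

1/45


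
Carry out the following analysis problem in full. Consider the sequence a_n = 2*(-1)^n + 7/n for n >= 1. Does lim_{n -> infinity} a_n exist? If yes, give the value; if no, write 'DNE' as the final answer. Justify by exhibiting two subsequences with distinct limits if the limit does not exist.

Examine the behaviour of a_n along subsequences.
a_{2k} = 2 + 7/(2k) -> 2. a_{2k+1} = -2 + 7/(2k+1) -> -2.
Since these two subsequential limits are 2 and -2, distinct, the full sequence cannot converge (a convergent sequence has all subsequences tending to the same limit). So lim a_n does not exist.

DNE


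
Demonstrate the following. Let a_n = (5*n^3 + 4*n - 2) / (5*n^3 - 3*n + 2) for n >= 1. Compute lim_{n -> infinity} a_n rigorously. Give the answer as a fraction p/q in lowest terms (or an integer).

Divide numerator and denominator by n^3, the highest power:
numerator / n^3 = 5 + 4/n^2 - 2/n^3
denominator / n^3 = 5 - 3/n^2 + 2/n^3
As n -> infinity, all terms of the form c/n^k (k >= 1) tend to 0.
So numerator / n^3 -> 5 and denominator / n^3 -> 5.
Therefore lim a_n = 1.

1


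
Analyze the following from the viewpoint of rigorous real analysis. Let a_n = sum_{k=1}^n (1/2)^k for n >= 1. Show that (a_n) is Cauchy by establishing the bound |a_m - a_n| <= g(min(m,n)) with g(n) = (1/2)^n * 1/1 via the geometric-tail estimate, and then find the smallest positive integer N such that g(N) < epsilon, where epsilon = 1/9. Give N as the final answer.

For m > n >= 1: |a_m - a_n| = sum_{k=n+1}^m (1/2)^k < sum_{k=n+1}^infinity (1/2)^k = (1/2)^(n+1) / (1 - 1/2) = (1/2)^n * (1/2) * (2/1) = (1/2)^n * 1/1.
So g(n) = (1/2)^n / 1. Since g(n) -> 0, (a_n) is Cauchy.
Now solve g(N) < 1/9: (1/2)^N / 1 < 1/9 <=> 2^N > 1 / (1 * 1/9) = 9.
Check powers of 2: 2^3 = 8 <= 9, 2^4 = 16 > 9.
So the smallest such N is 4. Check: g(4) = 1/(1 * 16) = 1/16 < 1/9.

4


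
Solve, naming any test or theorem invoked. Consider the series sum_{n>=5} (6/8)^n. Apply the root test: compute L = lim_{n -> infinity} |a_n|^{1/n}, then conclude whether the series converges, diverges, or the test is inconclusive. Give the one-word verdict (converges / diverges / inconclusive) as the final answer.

Let a_n denote the general term. Form |a_n|^(1/n) and simplify:
|a_n|^(1/n) = 3/4
Take the limit as n -> infinity: L = 3/4.
Since L = 3/4 < 1, the root test implies convergence.

converges


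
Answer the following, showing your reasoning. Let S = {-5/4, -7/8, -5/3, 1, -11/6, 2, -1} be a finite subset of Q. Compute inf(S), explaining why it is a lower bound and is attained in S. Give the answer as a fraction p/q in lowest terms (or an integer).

S is finite, so inf(S) = min(S).
Sorted increasing:
-11/6, -5/3, -5/4, -1, -7/8, 1, 2
The extremum is -11/6.
For every x in S, x >= -11/6. And -11/6 is in S, so it is attained.
Therefore inf(S) = -11/6.

-11/6


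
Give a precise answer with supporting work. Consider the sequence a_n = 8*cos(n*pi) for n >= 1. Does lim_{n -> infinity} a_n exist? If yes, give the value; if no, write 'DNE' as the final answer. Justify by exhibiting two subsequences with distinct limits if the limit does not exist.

Examine the behaviour of a_n along subsequences.
cos(n*pi) = (-1)^n, so a_n = 8*(-1)^n. a_{2k} = 8 -> 8. a_{2k+1} = -8 -> -8.
Since these two subsequential limits are 8 and -8, distinct, the full sequence cannot converge (a convergent sequence has all subsequences tending to the same limit). So lim a_n does not exist.

DNE


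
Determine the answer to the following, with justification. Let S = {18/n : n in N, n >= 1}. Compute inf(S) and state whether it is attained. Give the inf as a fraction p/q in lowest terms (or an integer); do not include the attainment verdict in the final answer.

Analysis:
- Values: 18, 9, 6, 9/2, ... strictly decreasing.
- The maximum is 18 (n=1); sup = 18 (attained).
- The set is bounded below by 0; 18/n -> 0 so 0 is the greatest lower bound.
- 0 is not in the set, so inf = 0 is not attained.
Conclusion: inf(S) = 0, not attained in S.

0


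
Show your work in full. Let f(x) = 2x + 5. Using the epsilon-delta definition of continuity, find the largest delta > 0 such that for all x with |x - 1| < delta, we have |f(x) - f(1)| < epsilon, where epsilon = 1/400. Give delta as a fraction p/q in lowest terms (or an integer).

We compute f(1) = 2*(1) + 5 = 7.
|f(x) - f(1)| = |2x + 5 - (7)| = |2(x - 1)| = 2|x - 1|.
We need 2|x - 1| < 1/400, i.e. |x - 1| < 1/400 / 2 = 1/800.
So any delta <= 1/800 works. Conversely, if delta > 1/800, then x = 1 + 1/800 satisfies |x - 1| = 1/800 < delta but |f(x) - f(1)| = 2 * 1/800 = 1/400, which is not < 1/400; so no larger delta works.
Hence the largest such delta is 1/800.

1/800


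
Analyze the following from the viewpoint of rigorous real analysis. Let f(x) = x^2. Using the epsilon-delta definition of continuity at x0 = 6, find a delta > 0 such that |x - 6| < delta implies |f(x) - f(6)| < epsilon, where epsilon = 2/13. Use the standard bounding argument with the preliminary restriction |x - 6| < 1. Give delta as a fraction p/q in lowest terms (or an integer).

Factor: |x^2 - (6)^2| = |x - 6| * |x + 6|.
Impose |x - 6| < 1 first. Then |x + 6| = |(x - 6) + 2*(6)| <= |x - 6| + 2*|6| < 1 + 12 = 13.
So |x^2 - (6)^2| < delta * 13.
We need delta * 13 <= 2/13, i.e. delta <= 2/13/13 = 2/169.
Since 2/169 < 1, this is tighter than 1; take delta = 2/169.
So delta = 2/169 works.

2/169


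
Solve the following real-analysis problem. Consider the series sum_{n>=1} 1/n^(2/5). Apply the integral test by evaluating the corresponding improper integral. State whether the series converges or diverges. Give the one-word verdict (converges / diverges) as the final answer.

Let f(x) = x^(-2/5). Then f is positive, continuous, and decreasing on [1, infinity), so the integral test applies.
Compute the improper integral int_{1}^infinity f(x) dx:
  antiderivative F(x) = 5*x^(3/5)/3.
  As x -> infinity, F(x) -> infinity (since p = 2/5 < 1).
  So the integral diverges. By the integral test, the series diverges.

diverges


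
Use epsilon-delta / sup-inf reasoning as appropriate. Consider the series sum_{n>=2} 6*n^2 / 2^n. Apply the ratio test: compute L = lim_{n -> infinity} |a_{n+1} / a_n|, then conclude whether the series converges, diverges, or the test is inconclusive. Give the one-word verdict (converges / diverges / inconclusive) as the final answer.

Let a_n denote the general term. Form the ratio a_{n+1}/a_n and simplify:
a_{n+1}/a_n = (n + 1)^2/(2*n^2)
Take the limit as n -> infinity: L = 1/2.
Since L = 1/2 < 1, the ratio test implies the series converges.

converges


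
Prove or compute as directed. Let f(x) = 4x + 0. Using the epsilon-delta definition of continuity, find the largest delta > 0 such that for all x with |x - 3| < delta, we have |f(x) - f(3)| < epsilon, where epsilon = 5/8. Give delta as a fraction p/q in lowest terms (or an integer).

We compute f(3) = 4*(3) + 0 = 12.
|f(x) - f(3)| = |4x + 0 - (12)| = |4(x - 3)| = 4|x - 3|.
We need 4|x - 3| < 5/8, i.e. |x - 3| < 5/8 / 4 = 5/32.
So any delta <= 5/32 works. Conversely, if delta > 5/32, then x = 3 + 5/32 satisfies |x - 3| = 5/32 < delta but |f(x) - f(3)| = 4 * 5/32 = 5/8, which is not < 5/8; so no larger delta works.
Hence the largest such delta is 5/32.

5/32


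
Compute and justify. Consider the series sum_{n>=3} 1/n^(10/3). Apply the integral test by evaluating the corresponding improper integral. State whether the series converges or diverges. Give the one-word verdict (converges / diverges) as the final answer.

Let f(x) = x^(-10/3). Then f is positive, continuous, and decreasing on [3, infinity), so the integral test applies.
Compute the improper integral int_{3}^infinity f(x) dx:
  antiderivative F(x) = -3/(7*x^(7/3)).
  As x -> infinity, F(x) -> 0 (since p = 10/3 > 1).
  So int = F(infinity) - F(3) = 0 - (-3^(2/3)/63) = 3^(2/3)/63.
  Finite, so by the integral test, the series converges.

converges


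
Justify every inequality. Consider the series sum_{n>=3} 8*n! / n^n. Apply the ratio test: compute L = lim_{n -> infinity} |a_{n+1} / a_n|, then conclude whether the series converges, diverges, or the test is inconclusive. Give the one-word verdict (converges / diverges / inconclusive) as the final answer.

Let a_n denote the general term. Form the ratio a_{n+1}/a_n and simplify:
a_{n+1}/a_n = (n/(n + 1))^n
Take the limit as n -> infinity: L = exp(-1).
Since L = exp(-1) < 1, the ratio test implies the series converges.

converges


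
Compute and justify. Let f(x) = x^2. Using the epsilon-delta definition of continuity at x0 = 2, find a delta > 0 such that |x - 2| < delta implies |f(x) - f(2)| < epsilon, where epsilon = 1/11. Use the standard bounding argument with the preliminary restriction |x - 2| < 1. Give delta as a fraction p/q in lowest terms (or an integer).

Factor: |x^2 - (2)^2| = |x - 2| * |x + 2|.
Impose |x - 2| < 1 first. Then |x + 2| = |(x - 2) + 2*(2)| <= |x - 2| + 2*|2| < 1 + 4 = 5.
So |x^2 - (2)^2| < delta * 5.
We need delta * 5 <= 1/11, i.e. delta <= 1/11/5 = 1/55.
Since 1/55 < 1, this is tighter than 1; take delta = 1/55.
So delta = 1/55 works.

1/55


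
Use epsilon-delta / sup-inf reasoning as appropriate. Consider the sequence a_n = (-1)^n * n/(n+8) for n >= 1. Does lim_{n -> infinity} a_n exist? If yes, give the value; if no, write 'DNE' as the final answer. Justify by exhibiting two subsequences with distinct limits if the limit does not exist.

Examine the behaviour of a_n along subsequences.
a_{2k} = 2k/(2k+8) -> 1. a_{2k+1} = -(2k+1)/(2k+9) -> -1.
Since these two subsequential limits are 1 and -1, distinct, the full sequence cannot converge (a convergent sequence has all subsequences tending to the same limit). So lim a_n does not exist.

DNE


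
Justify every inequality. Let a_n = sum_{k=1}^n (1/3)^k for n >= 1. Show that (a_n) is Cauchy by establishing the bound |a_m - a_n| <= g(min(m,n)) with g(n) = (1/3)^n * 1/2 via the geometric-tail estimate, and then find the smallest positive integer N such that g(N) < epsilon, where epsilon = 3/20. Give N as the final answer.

For m > n >= 1: |a_m - a_n| = sum_{k=n+1}^m (1/3)^k < sum_{k=n+1}^infinity (1/3)^k = (1/3)^(n+1) / (1 - 1/3) = (1/3)^n * (1/3) * (3/2) = (1/3)^n * 1/2.
So g(n) = (1/3)^n / 2. Since g(n) -> 0, (a_n) is Cauchy.
Now solve g(N) < 3/20: (1/3)^N / 2 < 3/20 <=> 3^N > 1 / (2 * 3/20) = 10/3.
Check powers of 3: 3^1 = 3 <= 10/3, 3^2 = 9 > 10/3.
So the smallest such N is 2. Check: g(2) = 1/(2 * 9) = 1/18 < 3/20.

2


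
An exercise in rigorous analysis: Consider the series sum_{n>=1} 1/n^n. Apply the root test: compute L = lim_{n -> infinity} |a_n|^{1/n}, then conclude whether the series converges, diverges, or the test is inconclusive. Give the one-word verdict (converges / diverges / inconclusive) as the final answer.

Let a_n denote the general term. Form |a_n|^(1/n) and simplify:
|a_n|^(1/n) = 1/n
Take the limit as n -> infinity: L = 0.
Since L = 0 < 1, the root test implies convergence.

converges


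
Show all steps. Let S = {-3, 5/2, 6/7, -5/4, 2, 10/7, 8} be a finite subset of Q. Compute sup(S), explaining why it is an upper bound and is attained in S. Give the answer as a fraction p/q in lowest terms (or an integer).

S is finite, so sup(S) = max(S).
Sorted decreasing:
8, 5/2, 2, 10/7, 6/7, -5/4, -3
The extremum is 8.
For every x in S, x <= 8. And 8 is in S, so it is attained.
Therefore sup(S) = 8.

8


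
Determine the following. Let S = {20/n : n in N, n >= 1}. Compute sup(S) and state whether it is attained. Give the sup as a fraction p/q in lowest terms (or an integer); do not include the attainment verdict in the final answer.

Analysis:
- Values: 20, 10, 20/3, 5, ... strictly decreasing.
- The maximum is 20 (n=1); sup = 20 (attained).
- The set is bounded below by 0; 20/n -> 0 so 0 is the greatest lower bound.
- 0 is not in the set, so inf = 0 is not attained.
Conclusion: sup(S) = 20, attained in S.

20


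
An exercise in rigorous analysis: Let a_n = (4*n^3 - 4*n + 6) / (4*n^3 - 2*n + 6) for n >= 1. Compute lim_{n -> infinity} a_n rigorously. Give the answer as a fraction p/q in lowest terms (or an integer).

Divide numerator and denominator by n^3, the highest power:
numerator / n^3 = 4 - 4/n^2 + 6/n^3
denominator / n^3 = 4 - 2/n^2 + 6/n^3
As n -> infinity, all terms of the form c/n^k (k >= 1) tend to 0.
So numerator / n^3 -> 4 and denominator / n^3 -> 4.
Therefore lim a_n = 1.

1


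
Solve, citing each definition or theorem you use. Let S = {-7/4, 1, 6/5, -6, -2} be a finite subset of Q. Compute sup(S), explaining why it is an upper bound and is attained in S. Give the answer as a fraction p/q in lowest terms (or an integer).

S is finite, so sup(S) = max(S).
Sorted decreasing:
6/5, 1, -7/4, -2, -6
The extremum is 6/5.
For every x in S, x <= 6/5. And 6/5 is in S, so it is attained.
Therefore sup(S) = 6/5.

6/5


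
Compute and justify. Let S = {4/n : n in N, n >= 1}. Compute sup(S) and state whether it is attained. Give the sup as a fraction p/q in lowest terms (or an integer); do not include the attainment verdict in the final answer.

Analysis:
- Values: 4, 2, 4/3, 1, ... strictly decreasing.
- The maximum is 4 (n=1); sup = 4 (attained).
- The set is bounded below by 0; 4/n -> 0 so 0 is the greatest lower bound.
- 0 is not in the set, so inf = 0 is not attained.
Conclusion: sup(S) = 4, attained in S.

4


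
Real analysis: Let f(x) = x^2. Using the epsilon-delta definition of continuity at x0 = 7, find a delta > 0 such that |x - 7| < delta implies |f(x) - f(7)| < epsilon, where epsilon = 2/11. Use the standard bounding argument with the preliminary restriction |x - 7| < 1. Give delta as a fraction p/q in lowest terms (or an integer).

Factor: |x^2 - (7)^2| = |x - 7| * |x + 7|.
Impose |x - 7| < 1 first. Then |x + 7| = |(x - 7) + 2*(7)| <= |x - 7| + 2*|7| < 1 + 14 = 15.
So |x^2 - (7)^2| < delta * 15.
We need delta * 15 <= 2/11, i.e. delta <= 2/11/15 = 2/165.
Since 2/165 < 1, this is tighter than 1; take delta = 2/165.
So delta = 2/165 works.

2/165


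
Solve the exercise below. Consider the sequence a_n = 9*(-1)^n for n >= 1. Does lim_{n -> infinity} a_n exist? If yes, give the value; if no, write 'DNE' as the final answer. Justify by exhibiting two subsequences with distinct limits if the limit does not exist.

Examine the behaviour of a_n along subsequences.
Even-n subsequence a_{2k} = 9 -> 9. Odd-n subsequence a_{2k+1} = -9 -> -9.
Since these two subsequential limits are 9 and -9, distinct, the full sequence cannot converge (a convergent sequence has all subsequences tending to the same limit). So lim a_n does not exist.

DNE


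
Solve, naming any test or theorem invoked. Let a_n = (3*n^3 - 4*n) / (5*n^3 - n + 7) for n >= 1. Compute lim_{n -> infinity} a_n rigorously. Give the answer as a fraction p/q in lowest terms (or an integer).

Divide numerator and denominator by n^3, the highest power:
numerator / n^3 = 3 - 4/n^2
denominator / n^3 = 5 - 1/n^2 + 7/n^3
As n -> infinity, all terms of the form c/n^k (k >= 1) tend to 0.
So numerator / n^3 -> 3 and denominator / n^3 -> 5.
Therefore lim a_n = 3/5.

3/5


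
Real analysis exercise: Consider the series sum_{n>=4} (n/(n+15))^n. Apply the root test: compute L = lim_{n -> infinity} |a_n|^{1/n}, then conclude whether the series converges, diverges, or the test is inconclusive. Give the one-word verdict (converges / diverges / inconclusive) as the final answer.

Let a_n denote the general term. Form |a_n|^(1/n) and simplify:
|a_n|^(1/n) = n/(n + 15)
Take the limit as n -> infinity: L = 1.
Since L = 1, the root test is inconclusive. (In fact a_n = (n/(n+15))^n -> e^(-15) != 0, so the nth-term test shows divergence; but the root test itself gives no conclusion.)

inconclusive


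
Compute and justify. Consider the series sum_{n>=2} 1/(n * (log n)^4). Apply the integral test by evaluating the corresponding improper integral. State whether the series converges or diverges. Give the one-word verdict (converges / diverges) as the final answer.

Let f(x) = 1/(x*log(x)^4). Then f is positive, continuous, and decreasing on [2, infinity), so the integral test applies.
Compute the improper integral int_{2}^infinity f(x) dx:
  antiderivative F(x) = -1/(3*log(x)^3).
  F(x) -> 0 as x -> infinity.  int = 0 - F(2) = 1/(3*log(2)^3) < infinity. By the integral test, the series converges.

converges


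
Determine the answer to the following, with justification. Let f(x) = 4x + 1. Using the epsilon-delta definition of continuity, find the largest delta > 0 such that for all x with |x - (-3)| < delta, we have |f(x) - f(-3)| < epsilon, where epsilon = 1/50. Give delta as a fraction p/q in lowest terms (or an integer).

We compute f(-3) = 4*(-3) + 1 = -11.
|f(x) - f(-3)| = |4x + 1 - (-11)| = |4(x - (-3))| = 4|x - (-3)|.
We need 4|x - (-3)| < 1/50, i.e. |x - (-3)| < 1/50 / 4 = 1/200.
So any delta <= 1/200 works. Conversely, if delta > 1/200, then x = -3 + 1/200 satisfies |x - (-3)| = 1/200 < delta but |f(x) - f(-3)| = 4 * 1/200 = 1/50, which is not < 1/50; so no larger delta works.
Hence the largest such delta is 1/200.

1/200


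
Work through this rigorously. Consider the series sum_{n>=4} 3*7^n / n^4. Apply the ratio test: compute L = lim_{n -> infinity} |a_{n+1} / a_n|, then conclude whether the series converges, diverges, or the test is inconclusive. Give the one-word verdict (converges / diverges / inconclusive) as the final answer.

Let a_n denote the general term. Form the ratio a_{n+1}/a_n and simplify:
a_{n+1}/a_n = 7*n^4/(n + 1)^4
Take the limit as n -> infinity: L = 7.
Since L = 7 > 1 (or L = infinity), the ratio test implies the series diverges.

diverges


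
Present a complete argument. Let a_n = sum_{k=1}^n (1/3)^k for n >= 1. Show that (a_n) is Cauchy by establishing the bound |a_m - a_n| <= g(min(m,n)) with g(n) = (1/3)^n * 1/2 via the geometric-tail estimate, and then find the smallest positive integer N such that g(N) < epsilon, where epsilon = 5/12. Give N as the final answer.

For m > n >= 1: |a_m - a_n| = sum_{k=n+1}^m (1/3)^k < sum_{k=n+1}^infinity (1/3)^k = (1/3)^(n+1) / (1 - 1/3) = (1/3)^n * (1/3) * (3/2) = (1/3)^n * 1/2.
So g(n) = (1/3)^n / 2. Since g(n) -> 0, (a_n) is Cauchy.
Now solve g(N) < 5/12: (1/3)^N / 2 < 5/12 <=> 3^N > 1 / (2 * 5/12) = 6/5.
Check powers of 3: 3^0 = 1 <= 6/5, 3^1 = 3 > 6/5.
So the smallest such N is 1. Check: g(1) = 1/(2 * 3) = 1/6 < 5/12.

1


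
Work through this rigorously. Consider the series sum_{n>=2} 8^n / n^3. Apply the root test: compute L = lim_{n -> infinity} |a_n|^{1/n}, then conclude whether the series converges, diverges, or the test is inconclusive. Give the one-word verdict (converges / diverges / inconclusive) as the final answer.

Let a_n denote the general term. Form |a_n|^(1/n) and simplify:
|a_n|^(1/n) = 8/n^(3/n)
Take the limit as n -> infinity: L = 8.
Since L = 8 > 1, the root test implies divergence.

diverges


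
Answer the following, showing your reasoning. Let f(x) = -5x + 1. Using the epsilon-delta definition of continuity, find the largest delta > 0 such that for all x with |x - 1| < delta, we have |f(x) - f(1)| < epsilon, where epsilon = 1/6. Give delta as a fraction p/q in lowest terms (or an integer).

We compute f(1) = -5*(1) + 1 = -4.
|f(x) - f(1)| = |-5x + 1 - (-4)| = |-5(x - 1)| = 5|x - 1|.
We need 5|x - 1| < 1/6, i.e. |x - 1| < 1/6 / 5 = 1/30.
So any delta <= 1/30 works. Conversely, if delta > 1/30, then x = 1 + 1/30 satisfies |x - 1| = 1/30 < delta but |f(x) - f(1)| = 5 * 1/30 = 1/6, which is not < 1/6; so no larger delta works.
Hence the largest such delta is 1/30.

1/30


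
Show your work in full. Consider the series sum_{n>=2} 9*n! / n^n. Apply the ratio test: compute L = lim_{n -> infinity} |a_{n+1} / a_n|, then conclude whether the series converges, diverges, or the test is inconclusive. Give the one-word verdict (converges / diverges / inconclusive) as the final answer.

Let a_n denote the general term. Form the ratio a_{n+1}/a_n and simplify:
a_{n+1}/a_n = (n/(n + 1))^n
Take the limit as n -> infinity: L = exp(-1).
Since L = exp(-1) < 1, the ratio test implies the series converges.

converges


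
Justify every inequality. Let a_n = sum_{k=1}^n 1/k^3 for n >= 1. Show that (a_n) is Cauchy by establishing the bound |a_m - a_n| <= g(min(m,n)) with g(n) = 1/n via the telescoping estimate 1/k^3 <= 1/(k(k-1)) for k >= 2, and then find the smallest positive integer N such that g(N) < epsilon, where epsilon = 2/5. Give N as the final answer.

For m > n >= 1: |a_m - a_n| = sum_{k=n+1}^m 1/k^3.
Use 1/k^3 <= 1/(k(k-1)) = 1/(k-1) - 1/k for k >= 2 (which holds since k^3 >= k^2 >= k(k-1) for k >= 2):
sum_{k=n+1}^m 1/k^3 <= sum_{k=n+1}^m (1/(k-1) - 1/k) = 1/n - 1/m <= 1/n.
By symmetry the same bound holds with n,m swapped, so |a_m - a_n| <= 1/min(m,n) = g(min(m,n)). Since g(n) -> 0, (a_n) is Cauchy.
Now solve g(N) < 2/5: 1/N < 2/5 <=> N > 1/(2/5) = 5/2.
The smallest integer strictly greater than 5/2 is N = 3.
Check: g(3) = 1/3 < 2/5; g(2) = 1/2 >= 2/5. So N = 3.

3


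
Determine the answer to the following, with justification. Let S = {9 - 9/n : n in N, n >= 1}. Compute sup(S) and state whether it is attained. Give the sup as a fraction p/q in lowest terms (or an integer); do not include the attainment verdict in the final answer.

Analysis:
- Values: 0, 9/2, 6, 27/4, ... strictly increasing.
- Minimum is 0 (n=1); inf = 0 (attained).
- 9 - 9/n -> 9 from below; sup = 9, not attained.
Conclusion: sup(S) = 9, not attained in S.

9


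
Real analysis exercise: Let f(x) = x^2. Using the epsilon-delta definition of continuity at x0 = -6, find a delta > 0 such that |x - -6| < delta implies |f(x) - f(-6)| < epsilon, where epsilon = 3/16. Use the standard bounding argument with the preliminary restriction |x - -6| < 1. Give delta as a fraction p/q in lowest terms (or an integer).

Factor: |x^2 - (-6)^2| = |x - -6| * |x + -6|.
Impose |x - -6| < 1 first. Then |x + -6| = |(x - -6) + 2*(-6)| <= |x - -6| + 2*|-6| < 1 + 12 = 13.
So |x^2 - (-6)^2| < delta * 13.
We need delta * 13 <= 3/16, i.e. delta <= 3/16/13 = 3/208.
Since 3/208 < 1, this is tighter than 1; take delta = 3/208.
So delta = 3/208 works.

3/208


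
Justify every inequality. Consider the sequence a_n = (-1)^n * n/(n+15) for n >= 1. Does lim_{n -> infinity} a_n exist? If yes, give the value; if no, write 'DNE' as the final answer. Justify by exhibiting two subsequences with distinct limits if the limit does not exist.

Examine the behaviour of a_n along subsequences.
a_{2k} = 2k/(2k+15) -> 1. a_{2k+1} = -(2k+1)/(2k+16) -> -1.
Since these two subsequential limits are 1 and -1, distinct, the full sequence cannot converge (a convergent sequence has all subsequences tending to the same limit). So lim a_n does not exist.

DNE


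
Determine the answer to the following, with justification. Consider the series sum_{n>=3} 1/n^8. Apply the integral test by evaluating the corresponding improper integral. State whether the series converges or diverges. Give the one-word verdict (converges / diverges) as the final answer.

Let f(x) = x^(-8). Then f is positive, continuous, and decreasing on [3, infinity), so the integral test applies.
Compute the improper integral int_{3}^infinity f(x) dx:
  antiderivative F(x) = -1/(7*x^7).
  As x -> infinity, F(x) -> 0 (since p = 8 > 1).
  So int = F(infinity) - F(3) = 0 - (-1/15309) = 1/15309.
  Finite, so by the integral test, the series converges.

converges


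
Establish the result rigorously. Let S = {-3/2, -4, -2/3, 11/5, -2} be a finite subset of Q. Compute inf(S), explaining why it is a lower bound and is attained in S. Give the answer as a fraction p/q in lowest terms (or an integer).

S is finite, so inf(S) = min(S).
Sorted increasing:
-4, -2, -3/2, -2/3, 11/5
The extremum is -4.
For every x in S, x >= -4. And -4 is in S, so it is attained.
Therefore inf(S) = -4.

-4


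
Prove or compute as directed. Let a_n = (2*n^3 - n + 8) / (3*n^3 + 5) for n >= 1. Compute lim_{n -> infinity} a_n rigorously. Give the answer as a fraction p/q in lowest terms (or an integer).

Divide numerator and denominator by n^3, the highest power:
numerator / n^3 = 2 - 1/n^2 + 8/n^3
denominator / n^3 = 3 + 5/n^3
As n -> infinity, all terms of the form c/n^k (k >= 1) tend to 0.
So numerator / n^3 -> 2 and denominator / n^3 -> 3.
Therefore lim a_n = 2/3.

2/3


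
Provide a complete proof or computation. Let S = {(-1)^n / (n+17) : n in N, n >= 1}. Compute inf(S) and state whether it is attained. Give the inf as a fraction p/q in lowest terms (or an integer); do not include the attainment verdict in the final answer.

Analysis:
- Values: -1/18, 1/19, -1/20, 1/21, -1/22, ...
- Positive terms (even n): 1/(2+17), 1/(4+17), ... decreasing -> max = 1/19 (n=2).
- Negative terms (odd n): -1/(1+17), -1/(3+17), ... increasing -> min = -1/18 (n=1).
- So sup = 1/19 (attained at n=2); inf = -1/18 (attained at n=1).
Conclusion: inf(S) = -1/18, attained in S.

-1/18


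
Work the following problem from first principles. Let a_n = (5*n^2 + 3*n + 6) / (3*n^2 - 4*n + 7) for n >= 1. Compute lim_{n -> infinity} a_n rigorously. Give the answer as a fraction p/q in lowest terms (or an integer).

Divide numerator and denominator by n^2, the highest power:
numerator / n^2 = 5 + 3/n + 6/n^2
denominator / n^2 = 3 - 4/n + 7/n^2
As n -> infinity, all terms of the form c/n^k (k >= 1) tend to 0.
So numerator / n^2 -> 5 and denominator / n^2 -> 3.
Therefore lim a_n = 5/3.

5/3


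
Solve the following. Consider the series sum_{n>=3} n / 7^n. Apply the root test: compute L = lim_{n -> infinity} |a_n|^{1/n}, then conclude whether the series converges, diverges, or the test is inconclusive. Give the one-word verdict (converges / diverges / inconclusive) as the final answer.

Let a_n denote the general term. Form |a_n|^(1/n) and simplify:
|a_n|^(1/n) = n^(1/n)/7
Take the limit as n -> infinity: L = 1/7.
Since L = 1/7 < 1, the root test implies convergence.

converges


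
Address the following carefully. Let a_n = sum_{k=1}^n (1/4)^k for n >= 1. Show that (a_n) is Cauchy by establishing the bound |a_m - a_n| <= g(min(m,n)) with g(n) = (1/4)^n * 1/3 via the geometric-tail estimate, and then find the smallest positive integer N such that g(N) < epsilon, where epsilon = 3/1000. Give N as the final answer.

For m > n >= 1: |a_m - a_n| = sum_{k=n+1}^m (1/4)^k < sum_{k=n+1}^infinity (1/4)^k = (1/4)^(n+1) / (1 - 1/4) = (1/4)^n * (1/4) * (4/3) = (1/4)^n * 1/3.
So g(n) = (1/4)^n / 3. Since g(n) -> 0, (a_n) is Cauchy.
Now solve g(N) < 3/1000: (1/4)^N / 3 < 3/1000 <=> 4^N > 1 / (3 * 3/1000) = 1000/9.
Check powers of 4: 4^3 = 64 <= 1000/9, 4^4 = 256 > 1000/9.
So the smallest such N is 4. Check: g(4) = 1/(3 * 256) = 1/768 < 3/1000.

4


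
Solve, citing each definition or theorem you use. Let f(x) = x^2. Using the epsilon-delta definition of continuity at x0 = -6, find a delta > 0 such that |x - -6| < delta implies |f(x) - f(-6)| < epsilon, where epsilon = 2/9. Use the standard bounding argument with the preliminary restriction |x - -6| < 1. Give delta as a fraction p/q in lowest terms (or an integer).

Factor: |x^2 - (-6)^2| = |x - -6| * |x + -6|.
Impose |x - -6| < 1 first. Then |x + -6| = |(x - -6) + 2*(-6)| <= |x - -6| + 2*|-6| < 1 + 12 = 13.
So |x^2 - (-6)^2| < delta * 13.
We need delta * 13 <= 2/9, i.e. delta <= 2/9/13 = 2/117.
Since 2/117 < 1, this is tighter than 1; take delta = 2/117.
So delta = 2/117 works.

2/117


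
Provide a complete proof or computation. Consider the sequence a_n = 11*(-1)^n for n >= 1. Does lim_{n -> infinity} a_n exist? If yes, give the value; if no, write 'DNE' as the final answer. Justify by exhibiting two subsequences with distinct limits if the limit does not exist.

Examine the behaviour of a_n along subsequences.
Even-n subsequence a_{2k} = 11 -> 11. Odd-n subsequence a_{2k+1} = -11 -> -11.
Since these two subsequential limits are 11 and -11, distinct, the full sequence cannot converge (a convergent sequence has all subsequences tending to the same limit). So lim a_n does not exist.

DNE


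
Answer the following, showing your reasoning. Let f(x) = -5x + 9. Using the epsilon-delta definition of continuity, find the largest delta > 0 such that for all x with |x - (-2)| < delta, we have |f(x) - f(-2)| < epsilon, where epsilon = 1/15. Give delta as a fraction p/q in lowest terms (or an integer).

We compute f(-2) = -5*(-2) + 9 = 19.
|f(x) - f(-2)| = |-5x + 9 - (19)| = |-5(x - (-2))| = 5|x - (-2)|.
We need 5|x - (-2)| < 1/15, i.e. |x - (-2)| < 1/15 / 5 = 1/75.
So any delta <= 1/75 works. Conversely, if delta > 1/75, then x = -2 + 1/75 satisfies |x - (-2)| = 1/75 < delta but |f(x) - f(-2)| = 5 * 1/75 = 1/15, which is not < 1/15; so no larger delta works.
Hence the largest such delta is 1/75.

1/75


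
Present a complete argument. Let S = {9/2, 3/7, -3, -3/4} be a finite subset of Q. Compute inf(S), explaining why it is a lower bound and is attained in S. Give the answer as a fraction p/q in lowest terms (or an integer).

S is finite, so inf(S) = min(S).
Sorted increasing:
-3, -3/4, 3/7, 9/2
The extremum is -3.
For every x in S, x >= -3. And -3 is in S, so it is attained.
Therefore inf(S) = -3.

-3


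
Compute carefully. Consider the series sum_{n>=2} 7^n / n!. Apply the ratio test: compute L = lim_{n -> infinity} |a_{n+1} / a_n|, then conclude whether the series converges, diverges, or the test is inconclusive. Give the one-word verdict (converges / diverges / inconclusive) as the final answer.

Let a_n denote the general term. Form the ratio a_{n+1}/a_n and simplify:
a_{n+1}/a_n = 7/(n + 1)
Take the limit as n -> infinity: L = 0.
Since L = 0 < 1, the ratio test implies the series converges.

converges
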